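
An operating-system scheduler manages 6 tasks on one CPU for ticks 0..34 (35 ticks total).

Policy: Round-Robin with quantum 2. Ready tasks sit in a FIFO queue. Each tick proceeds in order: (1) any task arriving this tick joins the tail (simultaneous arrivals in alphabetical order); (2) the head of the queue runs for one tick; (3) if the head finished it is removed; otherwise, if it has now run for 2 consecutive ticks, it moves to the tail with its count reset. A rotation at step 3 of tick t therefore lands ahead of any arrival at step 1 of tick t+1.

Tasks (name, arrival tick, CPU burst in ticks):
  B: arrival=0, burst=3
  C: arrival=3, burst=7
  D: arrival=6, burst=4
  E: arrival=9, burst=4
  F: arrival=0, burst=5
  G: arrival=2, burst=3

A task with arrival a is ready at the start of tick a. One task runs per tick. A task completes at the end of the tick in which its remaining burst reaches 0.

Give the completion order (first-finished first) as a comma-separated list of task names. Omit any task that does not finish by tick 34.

t=0: queue=[B,F] q_used=0 → run B
t=1: queue=[B,F] q_used=1 → run B
t=2: queue=[F,B,G] q_used=0 → run F
t=3: queue=[F,B,G,C] q_used=1 → run F
t=4: queue=[B,G,C,F] q_used=0 → run B
t=5: queue=[G,C,F] q_used=0 → run G
t=6: queue=[G,C,F,D] q_used=1 → run G
t=7: queue=[C,F,D,G] q_used=0 → run C
t=8: queue=[C,F,D,G] q_used=1 → run C
t=9: queue=[F,D,G,C,E] q_used=0 → run F
t=10: queue=[F,D,G,C,E] q_used=1 → run F
t=11: queue=[D,G,C,E,F] q_used=0 → run D
t=12: queue=[D,G,C,E,F] q_used=1 → run D
t=13: queue=[G,C,E,F,D] q_used=0 → run G
t=14: queue=[C,E,F,D] q_used=0 → run C
t=15: queue=[C,E,F,D] q_used=1 → run C
t=16: queue=[E,F,D,C] q_used=0 → run E
t=17: queue=[E,F,D,C] q_used=1 → run E
t=18: queue=[F,D,C,E] q_used=0 → run F
t=19: queue=[D,C,E] q_used=0 → run D
t=20: queue=[D,C,E] q_used=1 → run D
t=21: queue=[C,E] q_used=0 → run C
t=22: queue=[C,E] q_used=1 → run C
t=23: queue=[E,C] q_used=0 → run E
t=24: queue=[E,C] q_used=1 → run E
t=25: queue=[C] q_used=0 → run C
t=26: (idle)
t=27: (idle)
t=28: (idle)
t=29: (idle)
t=30: (idle)
t=31: (idle)
t=32: (idle)
t=33: (idle)
t=34: (idle)

completion order = B, G, F, D, E, C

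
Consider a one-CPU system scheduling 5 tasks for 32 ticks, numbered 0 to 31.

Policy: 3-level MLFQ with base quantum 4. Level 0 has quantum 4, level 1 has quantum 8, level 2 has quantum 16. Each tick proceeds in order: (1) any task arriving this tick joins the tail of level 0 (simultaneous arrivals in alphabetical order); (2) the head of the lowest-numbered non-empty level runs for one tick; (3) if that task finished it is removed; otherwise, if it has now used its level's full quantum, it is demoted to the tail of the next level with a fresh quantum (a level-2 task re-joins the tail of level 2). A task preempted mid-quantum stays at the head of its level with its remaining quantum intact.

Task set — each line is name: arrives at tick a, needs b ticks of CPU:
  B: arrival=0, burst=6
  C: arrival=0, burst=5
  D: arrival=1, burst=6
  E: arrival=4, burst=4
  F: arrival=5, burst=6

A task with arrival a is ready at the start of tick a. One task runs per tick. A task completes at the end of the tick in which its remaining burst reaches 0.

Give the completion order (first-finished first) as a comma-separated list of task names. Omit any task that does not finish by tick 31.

completion order = E, B, C, D, F

t=0: L0/L1/L2 = BC/-/- → run B
t=1: L0/L1/L2 = BCD/-/- → run B
t=2: L0/L1/L2 = BCD/-/- → run B
t=3: L0/L1/L2 = BCD/-/- → run B
t=4: L0/L1/L2 = CDE/B/- → run C
t=5: L0/L1/L2 = CDEF/B/- → run C
t=6: L0/L1/L2 = CDEF/B/- → run C
t=7: L0/L1/L2 = CDEF/B/- → run C
t=8: L0/L1/L2 = DEF/BC/- → run D
t=9: L0/L1/L2 = DEF/BC/- → run D
t=10: L0/L1/L2 = DEF/BC/- → run D
t=11: L0/L1/L2 = DEF/BC/- → run D
t=12: L0/L1/L2 = EF/BCD/- → run E
t=13: L0/L1/L2 = EF/BCD/- → run E
t=14: L0/L1/L2 = EF/BCD/- → run E
t=15: L0/L1/L2 = EF/BCD/- → run E
t=16: L0/L1/L2 = F/BCD/- → run F
t=17: L0/L1/L2 = F/BCD/- → run F
t=18: L0/L1/L2 = F/BCD/- → run F
t=19: L0/L1/L2 = F/BCD/- → run F
t=20: L0/L1/L2 = -/BCDF/- → run B
t=21: L0/L1/L2 = -/BCDF/- → run B
t=22: L0/L1/L2 = -/CDF/- → run C
t=23: L0/L1/L2 = -/DF/- → run D
t=24: L0/L1/L2 = -/DF/- → run D
t=25: L0/L1/L2 = -/F/- → run F
t=26: L0/L1/L2 = -/F/- → run F
t=27: (idle)
t=28: (idle)
t=29: (idle)
t=30: (idle)
t=31: (idle)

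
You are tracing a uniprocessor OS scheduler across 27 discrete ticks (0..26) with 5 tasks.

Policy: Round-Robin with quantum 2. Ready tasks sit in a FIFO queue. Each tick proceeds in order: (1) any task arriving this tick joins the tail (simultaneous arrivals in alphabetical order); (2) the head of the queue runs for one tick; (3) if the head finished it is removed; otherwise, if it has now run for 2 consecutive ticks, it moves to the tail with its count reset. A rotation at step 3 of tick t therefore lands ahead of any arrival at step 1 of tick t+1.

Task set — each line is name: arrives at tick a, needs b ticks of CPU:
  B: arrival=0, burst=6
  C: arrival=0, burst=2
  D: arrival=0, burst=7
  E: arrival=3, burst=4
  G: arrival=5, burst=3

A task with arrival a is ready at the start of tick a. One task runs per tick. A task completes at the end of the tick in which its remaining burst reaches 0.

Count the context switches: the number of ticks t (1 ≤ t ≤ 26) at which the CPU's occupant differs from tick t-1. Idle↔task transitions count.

context switches = 11

t=0: queue=[B,C,D] q_used=0 → run B
t=1: queue=[B,C,D] q_used=1 → run B
t=2: queue=[C,D,B] q_used=0 → run C
t=3: queue=[C,D,B,E] q_used=1 → run C
t=4: queue=[D,B,E] q_used=0 → run D
t=5: queue=[D,B,E,G] q_used=1 → run D
t=6: queue=[B,E,G,D] q_used=0 → run B
t=7: queue=[B,E,G,D] q_used=1 → run B
t=8: queue=[E,G,D,B] q_used=0 → run E
t=9: queue=[E,G,D,B] q_used=1 → run E
t=10: queue=[G,D,B,E] q_used=0 → run G
t=11: queue=[G,D,B,E] q_used=1 → run G
t=12: queue=[D,B,E,G] q_used=0 → run D
t=13: queue=[D,B,E,G] q_used=1 → run D
t=14: queue=[B,E,G,D] q_used=0 → run B
t=15: queue=[B,E,G,D] q_used=1 → run B
t=16: queue=[E,G,D] q_used=0 → run E
t=17: queue=[E,G,D] q_used=1 → run E
t=18: queue=[G,D] q_used=0 → run G
t=19: queue=[D] q_used=0 → run D
t=20: queue=[D] q_used=1 → run D
t=21: queue=[D] q_used=0 → run D
t=22: (idle)
t=23: (idle)
t=24: (idle)
t=25: (idle)
t=26: (idle)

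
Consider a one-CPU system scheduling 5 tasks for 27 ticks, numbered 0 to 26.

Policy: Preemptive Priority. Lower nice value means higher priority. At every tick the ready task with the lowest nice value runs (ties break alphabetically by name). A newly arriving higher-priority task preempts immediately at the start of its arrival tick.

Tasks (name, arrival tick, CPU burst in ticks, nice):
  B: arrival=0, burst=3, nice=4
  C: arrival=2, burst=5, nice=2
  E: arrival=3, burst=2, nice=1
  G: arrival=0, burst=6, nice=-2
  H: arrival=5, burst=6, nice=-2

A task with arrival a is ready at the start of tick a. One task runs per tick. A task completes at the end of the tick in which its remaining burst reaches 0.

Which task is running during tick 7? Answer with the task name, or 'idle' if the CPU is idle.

t=0: ready={B,G} → run G
t=1: ready={B,G} → run G
t=2: ready={B,C,G} → run G
t=3: ready={B,C,E,G} → run G
t=4: ready={B,C,E,G} → run G
t=5: ready={B,C,E,G,H} → run G
t=6: ready={B,C,E,H} → run H
t=7: ready={B,C,E,H} → run H
t=8: ready={B,C,E,H} → run H
t=9: ready={B,C,E,H} → run H
t=10: ready={B,C,E,H} → run H
t=11: ready={B,C,E,H} → run H
t=12: ready={B,C,E} → run E
t=13: ready={B,C,E} → run E
t=14: ready={B,C} → run C
t=15: ready={B,C} → run C
t=16: ready={B,C} → run C
t=17: ready={B,C} → run C
t=18: ready={B,C} → run C
t=19: ready={B} → run B
t=20: ready={B} → run B
t=21: ready={B} → run B
t=22: (idle)
t=23: (idle)
t=24: (idle)
t=25: (idle)
t=26: (idle)

running at tick 7 = H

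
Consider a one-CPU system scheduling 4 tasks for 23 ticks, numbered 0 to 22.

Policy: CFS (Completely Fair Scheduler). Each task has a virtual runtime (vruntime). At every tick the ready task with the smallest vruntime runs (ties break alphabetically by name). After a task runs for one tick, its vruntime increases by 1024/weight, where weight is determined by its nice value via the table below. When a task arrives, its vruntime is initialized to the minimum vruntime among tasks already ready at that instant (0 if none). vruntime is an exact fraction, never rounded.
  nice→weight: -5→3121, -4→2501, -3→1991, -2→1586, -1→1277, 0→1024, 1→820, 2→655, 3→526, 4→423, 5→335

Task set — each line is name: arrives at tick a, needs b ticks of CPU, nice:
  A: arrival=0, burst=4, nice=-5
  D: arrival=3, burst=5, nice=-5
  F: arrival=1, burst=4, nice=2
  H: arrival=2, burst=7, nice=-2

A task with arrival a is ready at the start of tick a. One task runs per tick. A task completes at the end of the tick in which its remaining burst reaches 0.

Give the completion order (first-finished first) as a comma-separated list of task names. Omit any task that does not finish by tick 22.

completion order = A, D, H, F

t=0: vr[A=0] → run A
t=1: vr[A=1024/3121 F=1024/3121] → run A
t=2: vr[A=2048/3121 F=1024/3121 H=1024/3121] → run F
t=3: vr[A=2048/3121 D=1024/3121 F=3866624/2044255 H=1024/3121] → run D
t=4: vr[A=2048/3121 D=2048/3121 F=3866624/2044255 H=1024/3121] → run H
t=5: vr[A=2048/3121 D=2048/3121 F=3866624/2044255 H=2409984/2474953] → run A
t=6: vr[A=3072/3121 D=2048/3121 F=3866624/2044255 H=2409984/2474953] → run D
t=7: vr[A=3072/3121 D=3072/3121 F=3866624/2044255 H=2409984/2474953] → run H
t=8: vr[A=3072/3121 D=3072/3121 F=3866624/2044255 H=4007936/2474953] → run A
t=9: vr[D=3072/3121 F=3866624/2044255 H=4007936/2474953] → run D
t=10: vr[D=4096/3121 F=3866624/2044255 H=4007936/2474953] → run D
t=11: vr[D=5120/3121 F=3866624/2044255 H=4007936/2474953] → run H
t=12: vr[D=5120/3121 F=3866624/2044255 H=5605888/2474953] → run D
t=13: vr[F=3866624/2044255 H=5605888/2474953] → run F
t=14: vr[F=7062528/2044255 H=5605888/2474953] → run H
t=15: vr[F=7062528/2044255 H=7203840/2474953] → run H
t=16: vr[F=7062528/2044255 H=8801792/2474953] → run F
t=17: vr[F=10258432/2044255 H=8801792/2474953] → run H
t=18: vr[F=10258432/2044255 H=10399744/2474953] → run H
t=19: vr[F=10258432/2044255] → run F
t=20: (idle)
t=21: (idle)
t=22: (idle)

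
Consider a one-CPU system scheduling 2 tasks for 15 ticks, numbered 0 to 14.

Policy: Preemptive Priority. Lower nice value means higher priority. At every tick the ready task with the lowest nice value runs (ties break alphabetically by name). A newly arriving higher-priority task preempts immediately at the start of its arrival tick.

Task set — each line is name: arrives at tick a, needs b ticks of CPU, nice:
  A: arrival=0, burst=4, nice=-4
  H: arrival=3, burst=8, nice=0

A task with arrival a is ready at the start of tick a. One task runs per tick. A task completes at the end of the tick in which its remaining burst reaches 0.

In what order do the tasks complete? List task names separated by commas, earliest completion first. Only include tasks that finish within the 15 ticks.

completion order = A, H

t=0: ready={A} → run A
t=1: ready={A} → run A
t=2: ready={A} → run A
t=3: ready={A,H} → run A
t=4: ready={H} → run H
t=5: ready={H} → run H
t=6: ready={H} → run H
t=7: ready={H} → run H
t=8: ready={H} → run H
t=9: ready={H} → run H
t=10: ready={H} → run H
t=11: ready={H} → run H
t=12: (idle)
t=13: (idle)
t=14: (idle)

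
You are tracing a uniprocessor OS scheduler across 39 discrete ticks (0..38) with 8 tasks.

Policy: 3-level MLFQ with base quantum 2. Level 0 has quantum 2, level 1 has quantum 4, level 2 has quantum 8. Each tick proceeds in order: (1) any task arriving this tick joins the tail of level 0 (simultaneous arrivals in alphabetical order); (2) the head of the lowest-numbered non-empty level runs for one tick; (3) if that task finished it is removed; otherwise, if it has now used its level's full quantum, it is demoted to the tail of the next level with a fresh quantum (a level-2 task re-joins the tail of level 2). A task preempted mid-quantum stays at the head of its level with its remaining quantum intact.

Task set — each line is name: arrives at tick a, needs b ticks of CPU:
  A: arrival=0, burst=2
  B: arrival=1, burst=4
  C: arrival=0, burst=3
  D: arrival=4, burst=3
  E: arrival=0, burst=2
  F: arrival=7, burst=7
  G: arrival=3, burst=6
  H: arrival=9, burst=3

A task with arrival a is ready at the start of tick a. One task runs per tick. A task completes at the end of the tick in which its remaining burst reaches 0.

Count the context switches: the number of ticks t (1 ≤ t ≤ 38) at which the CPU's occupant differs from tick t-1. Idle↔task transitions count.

context switches = 15

t=0: L0/L1/L2 = ACE/-/- → run A
t=1: L0/L1/L2 = ACEB/-/- → run A
t=2: L0/L1/L2 = CEB/-/- → run C
t=3: L0/L1/L2 = CEBG/-/- → run C
t=4: L0/L1/L2 = EBGD/C/- → run E
t=5: L0/L1/L2 = EBGD/C/- → run E
t=6: L0/L1/L2 = BGD/C/- → run B
t=7: L0/L1/L2 = BGDF/C/- → run B
t=8: L0/L1/L2 = GDF/CB/- → run G
t=9: L0/L1/L2 = GDFH/CB/- → run G
t=10: L0/L1/L2 = DFH/CBG/- → run D
t=11: L0/L1/L2 = DFH/CBG/- → run D
t=12: L0/L1/L2 = FH/CBGD/- → run F
t=13: L0/L1/L2 = FH/CBGD/- → run F
t=14: L0/L1/L2 = H/CBGDF/- → run H
t=15: L0/L1/L2 = H/CBGDF/- → run H
t=16: L0/L1/L2 = -/CBGDFH/- → run C
t=17: L0/L1/L2 = -/BGDFH/- → run B
t=18: L0/L1/L2 = -/BGDFH/- → run B
t=19: L0/L1/L2 = -/GDFH/- → run G
t=20: L0/L1/L2 = -/GDFH/- → run G
t=21: L0/L1/L2 = -/GDFH/- → run G
t=22: L0/L1/L2 = -/GDFH/- → run G
t=23: L0/L1/L2 = -/DFH/- → run D
t=24: L0/L1/L2 = -/FH/- → run F
t=25: L0/L1/L2 = -/FH/- → run F
t=26: L0/L1/L2 = -/FH/- → run F
t=27: L0/L1/L2 = -/FH/- → run F
t=28: L0/L1/L2 = -/H/F → run H
t=29: L0/L1/L2 = -/-/F → run F
t=30: (idle)
t=31: (idle)
t=32: (idle)
t=33: (idle)
t=34: (idle)
t=35: (idle)
t=36: (idle)
t=37: (idle)
t=38: (idle)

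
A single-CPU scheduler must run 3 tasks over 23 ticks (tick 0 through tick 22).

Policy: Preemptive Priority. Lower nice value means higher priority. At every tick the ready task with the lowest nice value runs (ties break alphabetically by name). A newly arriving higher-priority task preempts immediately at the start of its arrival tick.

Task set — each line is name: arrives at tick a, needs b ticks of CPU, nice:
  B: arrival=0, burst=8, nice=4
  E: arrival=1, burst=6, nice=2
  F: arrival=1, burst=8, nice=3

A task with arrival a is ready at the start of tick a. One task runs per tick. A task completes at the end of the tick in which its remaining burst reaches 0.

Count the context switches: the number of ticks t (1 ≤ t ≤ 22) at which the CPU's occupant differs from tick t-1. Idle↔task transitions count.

t=0: ready={B} → run B
t=1: ready={B,E,F} → run E
t=2: ready={B,E,F} → run E
t=3: ready={B,E,F} → run E
t=4: ready={B,E,F} → run E
t=5: ready={B,E,F} → run E
t=6: ready={B,E,F} → run E
t=7: ready={B,F} → run F
t=8: ready={B,F} → run F
t=9: ready={B,F} → run F
t=10: ready={B,F} → run F
t=11: ready={B,F} → run F
t=12: ready={B,F} → run F
t=13: ready={B,F} → run F
t=14: ready={B,F} → run F
t=15: ready={B} → run B
t=16: ready={B} → run B
t=17: ready={B} → run B
t=18: ready={B} → run B
t=19: ready={B} → run B
t=20: ready={B} → run B
t=21: ready={B} → run B
t=22: (idle)

context switches = 4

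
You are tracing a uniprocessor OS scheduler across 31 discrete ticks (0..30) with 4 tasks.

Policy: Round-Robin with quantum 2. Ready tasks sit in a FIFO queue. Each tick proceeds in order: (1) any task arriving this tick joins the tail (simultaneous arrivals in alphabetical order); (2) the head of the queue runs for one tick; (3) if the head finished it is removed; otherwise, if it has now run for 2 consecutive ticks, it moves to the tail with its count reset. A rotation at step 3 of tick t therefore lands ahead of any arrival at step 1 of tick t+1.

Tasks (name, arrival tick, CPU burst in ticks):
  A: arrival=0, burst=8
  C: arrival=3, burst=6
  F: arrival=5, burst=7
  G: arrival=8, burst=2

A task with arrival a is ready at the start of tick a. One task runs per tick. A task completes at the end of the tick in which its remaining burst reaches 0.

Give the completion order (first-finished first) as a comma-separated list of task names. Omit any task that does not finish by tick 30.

completion order = A, G, C, F

t=0: queue=[A] q_used=0 → run A
t=1: queue=[A] q_used=1 → run A
t=2: queue=[A] q_used=0 → run A
t=3: queue=[A,C] q_used=1 → run A
t=4: queue=[C,A] q_used=0 → run C
t=5: queue=[C,A,F] q_used=1 → run C
t=6: queue=[A,F,C] q_used=0 → run A
t=7: queue=[A,F,C] q_used=1 → run A
t=8: queue=[F,C,A,G] q_used=0 → run F
t=9: queue=[F,C,A,G] q_used=1 → run F
t=10: queue=[C,A,G,F] q_used=0 → run C
t=11: queue=[C,A,G,F] q_used=1 → run C
t=12: queue=[A,G,F,C] q_used=0 → run A
t=13: queue=[A,G,F,C] q_used=1 → run A
t=14: queue=[G,F,C] q_used=0 → run G
t=15: queue=[G,F,C] q_used=1 → run G
t=16: queue=[F,C] q_used=0 → run F
t=17: queue=[F,C] q_used=1 → run F
t=18: queue=[C,F] q_used=0 → run C
t=19: queue=[C,F] q_used=1 → run C
t=20: queue=[F] q_used=0 → run F
t=21: queue=[F] q_used=1 → run F
t=22: queue=[F] q_used=0 → run F
t=23: (idle)
t=24: (idle)
t=25: (idle)
t=26: (idle)
t=27: (idle)
t=28: (idle)
t=29: (idle)
t=30: (idle)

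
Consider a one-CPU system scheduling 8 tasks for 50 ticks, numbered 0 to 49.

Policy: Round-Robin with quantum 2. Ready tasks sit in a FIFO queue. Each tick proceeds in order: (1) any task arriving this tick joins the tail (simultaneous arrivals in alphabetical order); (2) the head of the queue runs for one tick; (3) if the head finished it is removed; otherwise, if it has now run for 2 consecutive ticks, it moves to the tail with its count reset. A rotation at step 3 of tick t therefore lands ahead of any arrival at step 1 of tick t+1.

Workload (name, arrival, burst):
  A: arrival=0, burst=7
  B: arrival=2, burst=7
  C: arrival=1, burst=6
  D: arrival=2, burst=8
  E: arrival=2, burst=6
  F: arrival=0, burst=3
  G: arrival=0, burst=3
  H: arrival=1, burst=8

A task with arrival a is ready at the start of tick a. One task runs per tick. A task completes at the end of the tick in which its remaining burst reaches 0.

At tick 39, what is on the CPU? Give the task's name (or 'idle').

running at tick 39 = D

t=0: queue=[A,F,G] q_used=0 → run A
t=1: queue=[A,F,G,C,H] q_used=1 → run A
t=2: queue=[F,G,C,H,A,B,D,E] q_used=0 → run F
t=3: queue=[F,G,C,H,A,B,D,E] q_used=1 → run F
t=4: queue=[G,C,H,A,B,D,E,F] q_used=0 → run G
t=5: queue=[G,C,H,A,B,D,E,F] q_used=1 → run G
t=6: queue=[C,H,A,B,D,E,F,G] q_used=0 → run C
t=7: queue=[C,H,A,B,D,E,F,G] q_used=1 → run C
t=8: queue=[H,A,B,D,E,F,G,C] q_used=0 → run H
t=9: queue=[H,A,B,D,E,F,G,C] q_used=1 → run H
t=10: queue=[A,B,D,E,F,G,C,H] q_used=0 → run A
t=11: queue=[A,B,D,E,F,G,C,H] q_used=1 → run A
t=12: queue=[B,D,E,F,G,C,H,A] q_used=0 → run B
t=13: queue=[B,D,E,F,G,C,H,A] q_used=1 → run B
t=14: queue=[D,E,F,G,C,H,A,B] q_used=0 → run D
t=15: queue=[D,E,F,G,C,H,A,B] q_used=1 → run D
t=16: queue=[E,F,G,C,H,A,B,D] q_used=0 → run E
t=17: queue=[E,F,G,C,H,A,B,D] q_used=1 → run E
t=18: queue=[F,G,C,H,A,B,D,E] q_used=0 → run F
t=19: queue=[G,C,H,A,B,D,E] q_used=0 → run G
t=20: queue=[C,H,A,B,D,E] q_used=0 → run C
t=21: queue=[C,H,A,B,D,E] q_used=1 → run C
t=22: queue=[H,A,B,D,E,C] q_used=0 → run H
t=23: queue=[H,A,B,D,E,C] q_used=1 → run H
t=24: queue=[A,B,D,E,C,H] q_used=0 → run A
t=25: queue=[A,B,D,E,C,H] q_used=1 → run A
t=26: queue=[B,D,E,C,H,A] q_used=0 → run B
t=27: queue=[B,D,E,C,H,A] q_used=1 → run B
t=28: queue=[D,E,C,H,A,B] q_used=0 → run D
t=29: queue=[D,E,C,H,A,B] q_used=1 → run D
t=30: queue=[E,C,H,A,B,D] q_used=0 → run E
t=31: queue=[E,C,H,A,B,D] q_used=1 → run E
t=32: queue=[C,H,A,B,D,E] q_used=0 → run C
t=33: queue=[C,H,A,B,D,E] q_used=1 → run C
t=34: queue=[H,A,B,D,E] q_used=0 → run H
t=35: queue=[H,A,B,D,E] q_used=1 → run H
t=36: queue=[A,B,D,E,H] q_used=0 → run A
t=37: queue=[B,D,E,H] q_used=0 → run B
t=38: queue=[B,D,E,H] q_used=1 → run B
t=39: queue=[D,E,H,B] q_used=0 → run D
t=40: queue=[D,E,H,B] q_used=1 → run D
t=41: queue=[E,H,B,D] q_used=0 → run E
t=42: queue=[E,H,B,D] q_used=1 → run E
t=43: queue=[H,B,D] q_used=0 → run H
t=44: queue=[H,B,D] q_used=1 → run H
t=45: queue=[B,D] q_used=0 → run B
t=46: queue=[D] q_used=0 → run D
t=47: queue=[D] q_used=1 → run D
t=48: (idle)
t=49: (idle)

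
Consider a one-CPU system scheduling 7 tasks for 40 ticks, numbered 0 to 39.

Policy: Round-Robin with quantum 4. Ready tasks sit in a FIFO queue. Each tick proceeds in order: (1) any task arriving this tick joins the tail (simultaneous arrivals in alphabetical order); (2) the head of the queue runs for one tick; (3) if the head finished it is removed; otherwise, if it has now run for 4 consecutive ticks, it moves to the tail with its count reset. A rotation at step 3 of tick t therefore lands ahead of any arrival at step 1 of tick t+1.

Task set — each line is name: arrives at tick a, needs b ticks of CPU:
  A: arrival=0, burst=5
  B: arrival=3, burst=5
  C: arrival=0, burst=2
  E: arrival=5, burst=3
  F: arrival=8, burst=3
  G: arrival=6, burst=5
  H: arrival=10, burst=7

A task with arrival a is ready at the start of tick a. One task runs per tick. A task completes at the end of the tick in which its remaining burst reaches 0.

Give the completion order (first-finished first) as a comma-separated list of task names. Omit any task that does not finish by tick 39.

completion order = C, A, E, F, B, G, H

t=0: queue=[A,C] q_used=0 → run A
t=1: queue=[A,C] q_used=1 → run A
t=2: queue=[A,C] q_used=2 → run A
t=3: queue=[A,C,B] q_used=3 → run A
t=4: queue=[C,B,A] q_used=0 → run C
t=5: queue=[C,B,A,E] q_used=1 → run C
t=6: queue=[B,A,E,G] q_used=0 → run B
t=7: queue=[B,A,E,G] q_used=1 → run B
t=8: queue=[B,A,E,G,F] q_used=2 → run B
t=9: queue=[B,A,E,G,F] q_used=3 → run B
t=10: queue=[A,E,G,F,B,H] q_used=0 → run A
t=11: queue=[E,G,F,B,H] q_used=0 → run E
t=12: queue=[E,G,F,B,H] q_used=1 → run E
t=13: queue=[E,G,F,B,H] q_used=2 → run E
t=14: queue=[G,F,B,H] q_used=0 → run G
t=15: queue=[G,F,B,H] q_used=1 → run G
t=16: queue=[G,F,B,H] q_used=2 → run G
t=17: queue=[G,F,B,H] q_used=3 → run G
t=18: queue=[F,B,H,G] q_used=0 → run F
t=19: queue=[F,B,H,G] q_used=1 → run F
t=20: queue=[F,B,H,G] q_used=2 → run F
t=21: queue=[B,H,G] q_used=0 → run B
t=22: queue=[H,G] q_used=0 → run H
t=23: queue=[H,G] q_used=1 → run H
t=24: queue=[H,G] q_used=2 → run H
t=25: queue=[H,G] q_used=3 → run H
t=26: queue=[G,H] q_used=0 → run G
t=27: queue=[H] q_used=0 → run H
t=28: queue=[H] q_used=1 → run H
t=29: queue=[H] q_used=2 → run H
t=30: (idle)
t=31: (idle)
t=32: (idle)
t=33: (idle)
t=34: (idle)
t=35: (idle)
t=36: (idle)
t=37: (idle)
t=38: (idle)
t=39: (idle)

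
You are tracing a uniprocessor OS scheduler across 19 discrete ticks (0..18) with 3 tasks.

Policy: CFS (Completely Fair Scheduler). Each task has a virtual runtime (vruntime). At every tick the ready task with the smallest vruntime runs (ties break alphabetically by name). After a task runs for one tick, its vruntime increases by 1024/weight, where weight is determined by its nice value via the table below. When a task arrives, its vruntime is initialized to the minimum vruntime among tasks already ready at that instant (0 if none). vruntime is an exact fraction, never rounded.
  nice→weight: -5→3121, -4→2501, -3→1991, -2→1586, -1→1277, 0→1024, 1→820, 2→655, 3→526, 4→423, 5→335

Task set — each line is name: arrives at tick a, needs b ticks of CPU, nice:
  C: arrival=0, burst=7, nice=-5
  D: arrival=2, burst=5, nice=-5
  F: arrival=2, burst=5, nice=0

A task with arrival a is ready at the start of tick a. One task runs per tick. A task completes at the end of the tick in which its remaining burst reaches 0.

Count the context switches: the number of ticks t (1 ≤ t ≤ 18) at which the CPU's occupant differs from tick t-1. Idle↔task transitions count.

t=0: vr[C=0] → run C
t=1: vr[C=1024/3121] → run C
t=2: vr[C=2048/3121 D=2048/3121 F=2048/3121] → run C
t=3: vr[C=3072/3121 D=2048/3121 F=2048/3121] → run D
t=4: vr[C=3072/3121 D=3072/3121 F=2048/3121] → run F
t=5: vr[C=3072/3121 D=3072/3121 F=5169/3121] → run C
t=6: vr[C=4096/3121 D=3072/3121 F=5169/3121] → run D
t=7: vr[C=4096/3121 D=4096/3121 F=5169/3121] → run C
t=8: vr[C=5120/3121 D=4096/3121 F=5169/3121] → run D
t=9: vr[C=5120/3121 D=5120/3121 F=5169/3121] → run C
t=10: vr[C=6144/3121 D=5120/3121 F=5169/3121] → run D
t=11: vr[C=6144/3121 D=6144/3121 F=5169/3121] → run F
t=12: vr[C=6144/3121 D=6144/3121 F=8290/3121] → run C
t=13: vr[D=6144/3121 F=8290/3121] → run D
t=14: vr[F=8290/3121] → run F
t=15: vr[F=11411/3121] → run F
t=16: vr[F=14532/3121] → run F
t=17: (idle)
t=18: (idle)

context switches = 13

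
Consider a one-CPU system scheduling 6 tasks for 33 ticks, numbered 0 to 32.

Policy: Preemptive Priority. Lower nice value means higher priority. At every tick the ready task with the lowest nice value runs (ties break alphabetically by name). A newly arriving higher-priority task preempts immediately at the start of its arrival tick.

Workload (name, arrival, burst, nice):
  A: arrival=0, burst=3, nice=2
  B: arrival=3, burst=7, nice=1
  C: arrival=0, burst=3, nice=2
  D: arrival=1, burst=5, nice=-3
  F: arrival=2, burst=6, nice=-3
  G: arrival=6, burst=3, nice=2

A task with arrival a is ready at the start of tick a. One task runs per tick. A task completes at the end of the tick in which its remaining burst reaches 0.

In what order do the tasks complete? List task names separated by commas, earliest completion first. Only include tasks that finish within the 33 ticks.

t=0: ready={A,C} → run A
t=1: ready={A,C,D} → run D
t=2: ready={A,C,D,F} → run D
t=3: ready={A,B,C,D,F} → run D
t=4: ready={A,B,C,D,F} → run D
t=5: ready={A,B,C,D,F} → run D
t=6: ready={A,B,C,F,G} → run F
t=7: ready={A,B,C,F,G} → run F
t=8: ready={A,B,C,F,G} → run F
t=9: ready={A,B,C,F,G} → run F
t=10: ready={A,B,C,F,G} → run F
t=11: ready={A,B,C,F,G} → run F
t=12: ready={A,B,C,G} → run B
t=13: ready={A,B,C,G} → run B
t=14: ready={A,B,C,G} → run B
t=15: ready={A,B,C,G} → run B
t=16: ready={A,B,C,G} → run B
t=17: ready={A,B,C,G} → run B
t=18: ready={A,B,C,G} → run B
t=19: ready={A,C,G} → run A
t=20: ready={A,C,G} → run A
t=21: ready={C,G} → run C
t=22: ready={C,G} → run C
t=23: ready={C,G} → run C
t=24: ready={G} → run G
t=25: ready={G} → run G
t=26: ready={G} → run G
t=27: (idle)
t=28: (idle)
t=29: (idle)
t=30: (idle)
t=31: (idle)
t=32: (idle)

completion order = D, F, B, A, C, G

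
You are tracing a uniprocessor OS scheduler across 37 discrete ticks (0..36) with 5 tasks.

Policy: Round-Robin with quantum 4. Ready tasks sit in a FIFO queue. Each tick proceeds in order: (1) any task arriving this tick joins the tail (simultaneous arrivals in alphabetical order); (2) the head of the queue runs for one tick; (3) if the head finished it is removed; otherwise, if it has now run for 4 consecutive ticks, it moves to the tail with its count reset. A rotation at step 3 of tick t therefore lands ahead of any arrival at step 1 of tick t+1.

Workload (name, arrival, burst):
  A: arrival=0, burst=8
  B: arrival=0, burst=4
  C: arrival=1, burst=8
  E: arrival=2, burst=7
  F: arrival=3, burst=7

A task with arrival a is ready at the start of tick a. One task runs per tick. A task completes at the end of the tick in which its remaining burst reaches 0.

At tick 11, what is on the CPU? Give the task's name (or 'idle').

running at tick 11 = C

t=0: queue=[A,B] q_used=0 → run A
t=1: queue=[A,B,C] q_used=1 → run A
t=2: queue=[A,B,C,E] q_used=2 → run A
t=3: queue=[A,B,C,E,F] q_used=3 → run A
t=4: queue=[B,C,E,F,A] q_used=0 → run B
t=5: queue=[B,C,E,F,A] q_used=1 → run B
t=6: queue=[B,C,E,F,A] q_used=2 → run B
t=7: queue=[B,C,E,F,A] q_used=3 → run B
t=8: queue=[C,E,F,A] q_used=0 → run C
t=9: queue=[C,E,F,A] q_used=1 → run C
t=10: queue=[C,E,F,A] q_used=2 → run C
t=11: queue=[C,E,F,A] q_used=3 → run C
t=12: queue=[E,F,A,C] q_used=0 → run E
t=13: queue=[E,F,A,C] q_used=1 → run E
t=14: queue=[E,F,A,C] q_used=2 → run E
t=15: queue=[E,F,A,C] q_used=3 → run E
t=16: queue=[F,A,C,E] q_used=0 → run F
t=17: queue=[F,A,C,E] q_used=1 → run F
t=18: queue=[F,A,C,E] q_used=2 → run F
t=19: queue=[F,A,C,E] q_used=3 → run F
t=20: queue=[A,C,E,F] q_used=0 → run A
t=21: queue=[A,C,E,F] q_used=1 → run A
t=22: queue=[A,C,E,F] q_used=2 → run A
t=23: queue=[A,C,E,F] q_used=3 → run A
t=24: queue=[C,E,F] q_used=0 → run C
t=25: queue=[C,E,F] q_used=1 → run C
t=26: queue=[C,E,F] q_used=2 → run C
t=27: queue=[C,E,F] q_used=3 → run C
t=28: queue=[E,F] q_used=0 → run E
t=29: queue=[E,F] q_used=1 → run E
t=30: queue=[E,F] q_used=2 → run E
t=31: queue=[F] q_used=0 → run F
t=32: queue=[F] q_used=1 → run F
t=33: queue=[F] q_used=2 → run F
t=34: (idle)
t=35: (idle)
t=36: (idle)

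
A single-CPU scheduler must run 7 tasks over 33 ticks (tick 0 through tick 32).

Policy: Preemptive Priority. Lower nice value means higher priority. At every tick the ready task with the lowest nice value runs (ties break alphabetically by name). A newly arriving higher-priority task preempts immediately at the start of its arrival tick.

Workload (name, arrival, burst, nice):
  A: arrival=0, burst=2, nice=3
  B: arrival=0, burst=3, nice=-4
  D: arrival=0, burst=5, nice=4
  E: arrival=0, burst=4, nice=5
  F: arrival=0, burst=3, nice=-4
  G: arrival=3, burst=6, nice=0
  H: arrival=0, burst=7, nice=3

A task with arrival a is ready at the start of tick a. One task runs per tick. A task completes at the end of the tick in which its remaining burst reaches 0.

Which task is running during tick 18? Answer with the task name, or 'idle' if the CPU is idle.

t=0: ready={A,B,D,E,F,H} → run B
t=1: ready={A,B,D,E,F,H} → run B
t=2: ready={A,B,D,E,F,H} → run B
t=3: ready={A,D,E,F,G,H} → run F
t=4: ready={A,D,E,F,G,H} → run F
t=5: ready={A,D,E,F,G,H} → run F
t=6: ready={A,D,E,G,H} → run G
t=7: ready={A,D,E,G,H} → run G
t=8: ready={A,D,E,G,H} → run G
t=9: ready={A,D,E,G,H} → run G
t=10: ready={A,D,E,G,H} → run G
t=11: ready={A,D,E,G,H} → run G
t=12: ready={A,D,E,H} → run A
t=13: ready={A,D,E,H} → run A
t=14: ready={D,E,H} → run H
t=15: ready={D,E,H} → run H
t=16: ready={D,E,H} → run H
t=17: ready={D,E,H} → run H
t=18: ready={D,E,H} → run H
t=19: ready={D,E,H} → run H
t=20: ready={D,E,H} → run H
t=21: ready={D,E} → run D
t=22: ready={D,E} → run D
t=23: ready={D,E} → run D
t=24: ready={D,E} → run D
t=25: ready={D,E} → run D
t=26: ready={E} → run E
t=27: ready={E} → run E
t=28: ready={E} → run E
t=29: ready={E} → run E
t=30: (idle)
t=31: (idle)
t=32: (idle)

running at tick 18 = H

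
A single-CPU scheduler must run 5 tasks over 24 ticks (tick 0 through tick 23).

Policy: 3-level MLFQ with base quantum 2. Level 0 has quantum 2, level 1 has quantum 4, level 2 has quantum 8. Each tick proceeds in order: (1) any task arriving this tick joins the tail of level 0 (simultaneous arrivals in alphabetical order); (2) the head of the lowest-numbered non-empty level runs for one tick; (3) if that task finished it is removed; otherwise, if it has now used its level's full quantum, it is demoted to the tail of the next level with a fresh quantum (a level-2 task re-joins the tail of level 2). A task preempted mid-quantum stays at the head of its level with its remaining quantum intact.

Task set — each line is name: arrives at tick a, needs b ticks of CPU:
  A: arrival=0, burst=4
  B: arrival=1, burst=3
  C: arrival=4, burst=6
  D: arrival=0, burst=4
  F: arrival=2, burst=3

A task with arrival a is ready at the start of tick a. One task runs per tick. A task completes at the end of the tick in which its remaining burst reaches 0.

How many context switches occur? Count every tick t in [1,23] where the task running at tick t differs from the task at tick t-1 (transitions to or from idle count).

context switches = 10

t=0: L0/L1/L2 = AD/-/- → run A
t=1: L0/L1/L2 = ADB/-/- → run A
t=2: L0/L1/L2 = DBF/A/- → run D
t=3: L0/L1/L2 = DBF/A/- → run D
t=4: L0/L1/L2 = BFC/AD/- → run B
t=5: L0/L1/L2 = BFC/AD/- → run B
t=6: L0/L1/L2 = FC/ADB/- → run F
t=7: L0/L1/L2 = FC/ADB/- → run F
t=8: L0/L1/L2 = C/ADBF/- → run C
t=9: L0/L1/L2 = C/ADBF/- → run C
t=10: L0/L1/L2 = -/ADBFC/- → run A
t=11: L0/L1/L2 = -/ADBFC/- → run A
t=12: L0/L1/L2 = -/DBFC/- → run D
t=13: L0/L1/L2 = -/DBFC/- → run D
t=14: L0/L1/L2 = -/BFC/- → run B
t=15: L0/L1/L2 = -/FC/- → run F
t=16: L0/L1/L2 = -/C/- → run C
t=17: L0/L1/L2 = -/C/- → run C
t=18: L0/L1/L2 = -/C/- → run C
t=19: L0/L1/L2 = -/C/- → run C
t=20: (idle)
t=21: (idle)
t=22: (idle)
t=23: (idle)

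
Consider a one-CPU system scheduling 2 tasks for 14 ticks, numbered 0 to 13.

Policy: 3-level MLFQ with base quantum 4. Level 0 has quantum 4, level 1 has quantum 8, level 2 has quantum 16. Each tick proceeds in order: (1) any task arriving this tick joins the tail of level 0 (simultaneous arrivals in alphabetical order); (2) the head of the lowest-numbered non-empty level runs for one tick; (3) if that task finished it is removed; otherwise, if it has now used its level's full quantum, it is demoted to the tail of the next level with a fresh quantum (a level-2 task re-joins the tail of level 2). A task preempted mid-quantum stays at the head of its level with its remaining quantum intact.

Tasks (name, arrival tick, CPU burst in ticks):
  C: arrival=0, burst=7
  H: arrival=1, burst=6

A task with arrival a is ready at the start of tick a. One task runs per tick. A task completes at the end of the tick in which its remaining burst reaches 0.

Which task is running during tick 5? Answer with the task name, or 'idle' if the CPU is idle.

running at tick 5 = H

t=0: L0/L1/L2 = C/-/- → run C
t=1: L0/L1/L2 = CH/-/- → run C
t=2: L0/L1/L2 = CH/-/- → run C
t=3: L0/L1/L2 = CH/-/- → run C
t=4: L0/L1/L2 = H/C/- → run H
t=5: L0/L1/L2 = H/C/- → run H
t=6: L0/L1/L2 = H/C/- → run H
t=7: L0/L1/L2 = H/C/- → run H
t=8: L0/L1/L2 = -/CH/- → run C
t=9: L0/L1/L2 = -/CH/- → run C
t=10: L0/L1/L2 = -/CH/- → run C
t=11: L0/L1/L2 = -/H/- → run H
t=12: L0/L1/L2 = -/H/- → run H
t=13: (idle)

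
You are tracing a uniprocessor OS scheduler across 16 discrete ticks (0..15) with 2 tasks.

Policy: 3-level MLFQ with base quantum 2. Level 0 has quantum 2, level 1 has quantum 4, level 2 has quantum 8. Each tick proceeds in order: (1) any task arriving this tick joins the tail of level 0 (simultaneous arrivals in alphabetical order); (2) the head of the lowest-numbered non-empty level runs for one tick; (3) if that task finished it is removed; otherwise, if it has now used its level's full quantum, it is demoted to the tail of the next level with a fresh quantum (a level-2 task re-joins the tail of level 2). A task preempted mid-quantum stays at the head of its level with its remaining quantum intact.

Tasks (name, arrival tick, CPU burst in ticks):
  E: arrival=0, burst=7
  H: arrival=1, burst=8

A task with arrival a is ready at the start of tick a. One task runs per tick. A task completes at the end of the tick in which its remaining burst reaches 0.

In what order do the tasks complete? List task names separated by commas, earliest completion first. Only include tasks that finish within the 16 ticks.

completion order = E, H

t=0: L0/L1/L2 = E/-/- → run E
t=1: L0/L1/L2 = EH/-/- → run E
t=2: L0/L1/L2 = H/E/- → run H
t=3: L0/L1/L2 = H/E/- → run H
t=4: L0/L1/L2 = -/EH/- → run E
t=5: L0/L1/L2 = -/EH/- → run E
t=6: L0/L1/L2 = -/EH/- → run E
t=7: L0/L1/L2 = -/EH/- → run E
t=8: L0/L1/L2 = -/H/E → run H
t=9: L0/L1/L2 = -/H/E → run H
t=10: L0/L1/L2 = -/H/E → run H
t=11: L0/L1/L2 = -/H/E → run H
t=12: L0/L1/L2 = -/-/EH → run E
t=13: L0/L1/L2 = -/-/H → run H
t=14: L0/L1/L2 = -/-/H → run H
t=15: (idle)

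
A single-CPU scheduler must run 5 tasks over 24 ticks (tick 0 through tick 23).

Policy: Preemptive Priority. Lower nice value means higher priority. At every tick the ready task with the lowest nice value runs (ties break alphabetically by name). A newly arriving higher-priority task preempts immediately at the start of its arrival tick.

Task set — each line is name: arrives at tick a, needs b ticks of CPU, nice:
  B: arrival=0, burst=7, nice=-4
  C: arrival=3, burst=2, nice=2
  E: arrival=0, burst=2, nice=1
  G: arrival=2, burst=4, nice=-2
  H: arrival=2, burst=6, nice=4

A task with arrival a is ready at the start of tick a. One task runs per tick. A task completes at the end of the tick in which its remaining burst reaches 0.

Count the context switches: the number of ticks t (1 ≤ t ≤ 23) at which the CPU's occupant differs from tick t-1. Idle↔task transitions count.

t=0: ready={B,E} → run B
t=1: ready={B,E} → run B
t=2: ready={B,E,G,H} → run B
t=3: ready={B,C,E,G,H} → run B
t=4: ready={B,C,E,G,H} → run B
t=5: ready={B,C,E,G,H} → run B
t=6: ready={B,C,E,G,H} → run B
t=7: ready={C,E,G,H} → run G
t=8: ready={C,E,G,H} → run G
t=9: ready={C,E,G,H} → run G
t=10: ready={C,E,G,H} → run G
t=11: ready={C,E,H} → run E
t=12: ready={C,E,H} → run E
t=13: ready={C,H} → run C
t=14: ready={C,H} → run C
t=15: ready={H} → run H
t=16: ready={H} → run H
t=17: ready={H} → run H
t=18: ready={H} → run H
t=19: ready={H} → run H
t=20: ready={H} → run H
t=21: (idle)
t=22: (idle)
t=23: (idle)

context switches = 5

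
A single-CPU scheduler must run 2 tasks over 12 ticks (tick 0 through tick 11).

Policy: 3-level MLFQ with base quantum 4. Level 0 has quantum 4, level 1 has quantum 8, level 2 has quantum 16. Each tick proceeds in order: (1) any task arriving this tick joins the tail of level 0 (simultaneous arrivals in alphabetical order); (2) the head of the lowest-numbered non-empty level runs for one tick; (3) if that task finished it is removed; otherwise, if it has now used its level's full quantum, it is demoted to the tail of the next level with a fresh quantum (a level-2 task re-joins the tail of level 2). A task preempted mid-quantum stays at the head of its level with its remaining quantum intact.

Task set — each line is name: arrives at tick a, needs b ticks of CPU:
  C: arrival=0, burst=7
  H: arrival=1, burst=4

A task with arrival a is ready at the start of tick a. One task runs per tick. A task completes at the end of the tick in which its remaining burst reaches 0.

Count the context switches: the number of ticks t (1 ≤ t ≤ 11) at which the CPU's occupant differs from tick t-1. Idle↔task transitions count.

context switches = 3

t=0: L0/L1/L2 = C/-/- → run C
t=1: L0/L1/L2 = CH/-/- → run C
t=2: L0/L1/L2 = CH/-/- → run C
t=3: L0/L1/L2 = CH/-/- → run C
t=4: L0/L1/L2 = H/C/- → run H
t=5: L0/L1/L2 = H/C/- → run H
t=6: L0/L1/L2 = H/C/- → run H
t=7: L0/L1/L2 = H/C/- → run H
t=8: L0/L1/L2 = -/C/- → run C
t=9: L0/L1/L2 = -/C/- → run C
t=10: L0/L1/L2 = -/C/- → run C
t=11: (idle)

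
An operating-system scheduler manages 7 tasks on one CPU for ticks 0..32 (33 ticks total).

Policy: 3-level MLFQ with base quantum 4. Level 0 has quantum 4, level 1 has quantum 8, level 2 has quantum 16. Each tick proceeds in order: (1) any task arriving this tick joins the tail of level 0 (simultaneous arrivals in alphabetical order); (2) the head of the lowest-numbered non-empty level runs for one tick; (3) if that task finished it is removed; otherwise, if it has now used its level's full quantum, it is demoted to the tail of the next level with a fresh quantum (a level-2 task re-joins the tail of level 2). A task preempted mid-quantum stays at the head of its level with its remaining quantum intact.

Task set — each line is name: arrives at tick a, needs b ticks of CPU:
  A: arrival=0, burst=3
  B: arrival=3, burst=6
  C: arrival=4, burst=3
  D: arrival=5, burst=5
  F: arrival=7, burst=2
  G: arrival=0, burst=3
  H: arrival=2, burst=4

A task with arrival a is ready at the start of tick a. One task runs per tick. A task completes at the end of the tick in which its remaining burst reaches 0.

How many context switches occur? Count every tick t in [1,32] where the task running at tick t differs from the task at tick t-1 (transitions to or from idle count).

t=0: L0/L1/L2 = AG/-/- → run A
t=1: L0/L1/L2 = AG/-/- → run A
t=2: L0/L1/L2 = AGH/-/- → run A
t=3: L0/L1/L2 = GHB/-/- → run G
t=4: L0/L1/L2 = GHBC/-/- → run G
t=5: L0/L1/L2 = GHBCD/-/- → run G
t=6: L0/L1/L2 = HBCD/-/- → run H
t=7: L0/L1/L2 = HBCDF/-/- → run H
t=8: L0/L1/L2 = HBCDF/-/- → run H
t=9: L0/L1/L2 = HBCDF/-/- → run H
t=10: L0/L1/L2 = BCDF/-/- → run B
t=11: L0/L1/L2 = BCDF/-/- → run B
t=12: L0/L1/L2 = BCDF/-/- → run B
t=13: L0/L1/L2 = BCDF/-/- → run B
t=14: L0/L1/L2 = CDF/B/- → run C
t=15: L0/L1/L2 = CDF/B/- → run C
t=16: L0/L1/L2 = CDF/B/- → run C
t=17: L0/L1/L2 = DF/B/- → run D
t=18: L0/L1/L2 = DF/B/- → run D
t=19: L0/L1/L2 = DF/B/- → run D
t=20: L0/L1/L2 = DF/B/- → run D
t=21: L0/L1/L2 = F/BD/- → run F
t=22: L0/L1/L2 = F/BD/- → run F
t=23: L0/L1/L2 = -/BD/- → run B
t=24: L0/L1/L2 = -/BD/- → run B
t=25: L0/L1/L2 = -/D/- → run D
t=26: (idle)
t=27: (idle)
t=28: (idle)
t=29: (idle)
t=30: (idle)
t=31: (idle)
t=32: (idle)

context switches = 9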